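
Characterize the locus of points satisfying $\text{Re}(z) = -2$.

Re(z) = x where z = x + yi; the equation x = -2 is satisfied by all points with that x-coordinate
Locus: Vertical line x = -2


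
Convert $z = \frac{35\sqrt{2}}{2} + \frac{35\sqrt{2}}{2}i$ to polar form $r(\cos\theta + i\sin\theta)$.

r = |z| = sqrt(a^2 + b^2) = sqrt((35*sqrt(2)/2)^2 + (35*sqrt(2)/2)^2) = sqrt(1225/2 + 1225/2) = sqrt(1225) = 35
θ = arctan(b/a) = arctan(24.7487/24.7487) (quadrant-adjusted) = 45°
z = 35(cos 45° + i sin 45°)


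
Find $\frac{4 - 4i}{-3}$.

Divisor is real, so divide each part by -3:
= -4/3 + (4/3)i


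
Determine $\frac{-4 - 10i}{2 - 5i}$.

Multiply numerator and denominator by conjugate (2 + 5i):
= (-4 - 10i)(2 + 5i) / (2^2 + (-5)^2)
= (42 - 40i) / 29
= 42/29 - (40/29)i


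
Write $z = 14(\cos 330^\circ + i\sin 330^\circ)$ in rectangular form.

a = r cos θ = 14 * sqrt(3)/2 = 7*sqrt(3)
b = r sin θ = 14 * -1/2 = -7
z = 7*sqrt(3) - 7i


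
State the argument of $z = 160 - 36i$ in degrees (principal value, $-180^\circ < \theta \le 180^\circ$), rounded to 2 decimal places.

θ = arctan(b/a) = arctan(-36/160) (quadrant-adjusted) = -12.68°


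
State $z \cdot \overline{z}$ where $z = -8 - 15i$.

z * conjugate(z) = |z|^2 = a^2 + b^2
= (-8)^2 + (-15)^2 = 289


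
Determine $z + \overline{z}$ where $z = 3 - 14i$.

z + conjugate(z) = (a + bi) + (a - bi) = 2a
= 2 * 3 = 6


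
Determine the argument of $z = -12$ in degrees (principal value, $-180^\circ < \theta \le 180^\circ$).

b = 0 and a < 0, so z lies on the negative real axis: θ = 180°


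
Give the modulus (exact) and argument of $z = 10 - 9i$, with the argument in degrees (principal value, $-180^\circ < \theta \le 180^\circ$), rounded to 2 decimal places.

|z| = sqrt(10^2 + (-9)^2) = sqrt(181)
arg(z) = arctan(b/a) = arctan(-9/10) (quadrant-adjusted) = -41.99°


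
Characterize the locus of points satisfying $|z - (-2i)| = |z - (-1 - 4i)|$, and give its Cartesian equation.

|z - z1| = |z - z2| means z is equidistant from z1 and z2,
i.e. the perpendicular bisector of the segment from (0, -2) to (-1, -4) (midpoint (-1/2, -3)).
With z = x + yi, square both sides:
(x - 0)^2 + (y - (-2))^2 = (x - (-1))^2 + (y - (-4))^2
The x^2 and y^2 terms cancel: -2x + (-4)y = 17 - 4 = 13
Simplify: 2x + 4y = -13
Locus: Perpendicular bisector of the segment from (0, -2) to (-1, -4): the line 2x + 4y = -13


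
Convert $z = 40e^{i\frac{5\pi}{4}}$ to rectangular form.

a = r cos θ = 40 * -sqrt(2)/2 = -20*sqrt(2)
b = r sin θ = 40 * -sqrt(2)/2 = -20*sqrt(2)
z = -20*sqrt(2) - 20*sqrt(2)i


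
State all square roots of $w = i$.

|w| = 1, arg(w) = 90°
Root modulus = 1^(1/2) = 1
Root arguments: θ_k = (90° + 360°k)/2 for k = 0, 1, ..., 1
Roots: sqrt(2)/2 + (sqrt(2)/2)i, -sqrt(2)/2 - (sqrt(2)/2)i


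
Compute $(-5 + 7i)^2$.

(a + bi)^2 = a^2 - b^2 + 2abi
= (-5)^2 - 7^2 + 2*(-5)*7i
= -24 - 70i


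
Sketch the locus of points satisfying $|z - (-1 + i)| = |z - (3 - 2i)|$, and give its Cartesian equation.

|z - z1| = |z - z2| means z is equidistant from z1 and z2,
i.e. the perpendicular bisector of the segment from (-1, 1) to (3, -2) (midpoint (1, -1/2)).
With z = x + yi, square both sides:
(x - (-1))^2 + (y - 1)^2 = (x - 3)^2 + (y - (-2))^2
The x^2 and y^2 terms cancel: 8x + (-6)y = 13 - 2 = 11
Simplify: 8x - 6y = 11
Locus: Perpendicular bisector of the segment from (-1, 1) to (3, -2): the line 8x - 6y = 11


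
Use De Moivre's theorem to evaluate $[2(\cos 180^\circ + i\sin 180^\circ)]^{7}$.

By De Moivre: z^n = r^n(cos(nθ) + i sin(nθ))
= 2^7(cos(7*180°) + i sin(7*180°))
= 128(cos 180° + i sin 180°)
= -128


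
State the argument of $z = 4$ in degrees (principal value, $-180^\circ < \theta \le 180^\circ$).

b = 0 and a > 0, so z lies on the positive real axis: θ = 0°


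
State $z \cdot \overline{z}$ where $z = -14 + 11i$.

z * conjugate(z) = |z|^2 = a^2 + b^2
= (-14)^2 + 11^2 = 317


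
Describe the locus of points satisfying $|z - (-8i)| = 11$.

|z - z0| = r describes a circle centered at z0 with radius r
Here z0 = -8i and r = 11
Locus: Circle centered at (0, -8) with radius 11


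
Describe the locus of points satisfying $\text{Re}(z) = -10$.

Re(z) = x where z = x + yi; the equation x = -10 is satisfied by all points with that x-coordinate
Locus: Vertical line x = -10


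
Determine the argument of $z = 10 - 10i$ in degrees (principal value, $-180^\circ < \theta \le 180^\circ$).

θ = arctan(b/a) = arctan(-10/10) (quadrant-adjusted) = -45°


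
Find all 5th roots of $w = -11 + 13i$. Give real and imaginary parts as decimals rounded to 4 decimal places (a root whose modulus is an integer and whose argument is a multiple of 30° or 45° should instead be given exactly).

|w| = sqrt(290) ≈ 17.029386, arg(w) ≈ 130.236358°
Root modulus = sqrt(290)^(1/5) ≈ 1.762949
Root arguments: θ_k = (arg(w) + 360°k)/5 for k = 0, 1, ..., 4
Compute each root as (root modulus)(cos θ_k + i sin θ_k) using full-precision intermediates, then round to 4 decimal places.
Roots: 1.5839 + 0.7741i, -0.2468 + 1.7456i, -1.7364 + 0.3047i, -0.8264 - 1.5573i, 1.2257 - 1.2671i


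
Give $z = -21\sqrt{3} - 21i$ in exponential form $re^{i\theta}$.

r = |z| = sqrt((-21*sqrt(3))^2 + (-21)^2) = sqrt(1323 + 441) = sqrt(1764) = 42
θ = arctan(b/a) = arctan(-21/-36.3731) (quadrant-adjusted) = -150° = -5π/6
z = 42e^(-i*5π/6)


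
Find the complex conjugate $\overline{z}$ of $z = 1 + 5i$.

If z = a + bi, then conjugate(z) = a - bi
conjugate(1 + 5i) = 1 - 5i


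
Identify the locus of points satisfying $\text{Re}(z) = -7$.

Re(z) = x where z = x + yi; the equation x = -7 is satisfied by all points with that x-coordinate
Locus: Vertical line x = -7


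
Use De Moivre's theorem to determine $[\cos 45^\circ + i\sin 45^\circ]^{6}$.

By De Moivre: z^n = r^n(cos(nθ) + i sin(nθ))
= 1^6(cos(6*45°) + i sin(6*45°))
= 1(cos 270° + i sin 270°)
= -i


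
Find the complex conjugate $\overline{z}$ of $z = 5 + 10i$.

If z = a + bi, then conjugate(z) = a - bi
conjugate(5 + 10i) = 5 - 10i


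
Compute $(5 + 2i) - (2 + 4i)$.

(5 - 2) + (2 - 4)i = 3 - 2i


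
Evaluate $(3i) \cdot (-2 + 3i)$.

(a1*a2 - b1*b2) + (a1*b2 + b1*a2)i
= (0 - 9) + (0 + (-6))i
= -9 - 6i


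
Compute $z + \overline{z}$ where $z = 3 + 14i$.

z + conjugate(z) = (a + bi) + (a - bi) = 2a
= 2 * 3 = 6


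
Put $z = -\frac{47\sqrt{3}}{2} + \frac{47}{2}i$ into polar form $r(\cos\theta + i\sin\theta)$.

r = |z| = sqrt(a^2 + b^2) = sqrt((-47*sqrt(3)/2)^2 + (47/2)^2) = sqrt(6627/4 + 2209/4) = sqrt(2209) = 47
θ = arctan(b/a) = arctan(23.5/-40.7032) (quadrant-adjusted) = 150°
z = 47(cos 150° + i sin 150°)


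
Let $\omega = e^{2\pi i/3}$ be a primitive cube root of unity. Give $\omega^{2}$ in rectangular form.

ω^2 = e^(2πi·2/3) = e^(i·4π/3)
= cos(4π/3) + i sin(4π/3)
= -1/2 - (sqrt(3)/2)i


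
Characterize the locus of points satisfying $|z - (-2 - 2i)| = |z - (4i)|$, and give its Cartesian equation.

|z - z1| = |z - z2| means z is equidistant from z1 and z2,
i.e. the perpendicular bisector of the segment from (-2, -2) to (0, 4) (midpoint (-1, 1)).
With z = x + yi, square both sides:
(x - (-2))^2 + (y - (-2))^2 = (x - 0)^2 + (y - 4)^2
The x^2 and y^2 terms cancel: 4x + 12y = 16 - 8 = 8
Simplify: x + 3y = 2
Locus: Perpendicular bisector of the segment from (-2, -2) to (0, 4): the line x + 3y = 2


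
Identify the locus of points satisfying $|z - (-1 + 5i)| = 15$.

|z - z0| = r describes a circle centered at z0 with radius r
Here z0 = -1 + 5i and r = 15
Locus: Circle centered at (-1, 5) with radius 15


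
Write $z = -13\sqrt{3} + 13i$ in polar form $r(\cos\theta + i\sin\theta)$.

r = |z| = sqrt(a^2 + b^2) = sqrt((-13*sqrt(3))^2 + (13)^2) = sqrt(507 + 169) = sqrt(676) = 26
θ = arctan(b/a) = arctan(13/-22.5167) (quadrant-adjusted) = 150°
z = 26(cos 150° + i sin 150°)


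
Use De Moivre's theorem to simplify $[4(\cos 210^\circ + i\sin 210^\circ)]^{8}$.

By De Moivre: z^n = r^n(cos(nθ) + i sin(nθ))
= 4^8(cos(8*210°) + i sin(8*210°))
= 65536(cos 240° + i sin 240°)
= -32768 - 32768*sqrt(3)i


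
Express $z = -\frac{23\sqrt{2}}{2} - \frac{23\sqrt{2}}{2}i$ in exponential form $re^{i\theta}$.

r = |z| = sqrt((-23*sqrt(2)/2)^2 + (-23*sqrt(2)/2)^2) = sqrt(529/2 + 529/2) = sqrt(529) = 23
θ = arctan(b/a) = arctan(-16.2635/-16.2635) (quadrant-adjusted) = -135° = -3π/4
z = 23e^(-i*3π/4)


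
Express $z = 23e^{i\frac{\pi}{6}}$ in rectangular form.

a = r cos θ = 23 * sqrt(3)/2 = 23*sqrt(3)/2
b = r sin θ = 23 * 1/2 = 23/2
z = 23*sqrt(3)/2 + (23/2)i


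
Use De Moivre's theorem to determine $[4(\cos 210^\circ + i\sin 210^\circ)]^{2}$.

By De Moivre: z^n = r^n(cos(nθ) + i sin(nθ))
= 4^2(cos(2*210°) + i sin(2*210°))
= 16(cos 60° + i sin 60°)
= 8 + 8*sqrt(3)i


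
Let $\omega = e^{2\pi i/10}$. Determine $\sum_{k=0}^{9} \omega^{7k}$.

Let ζ = ω^7 = e^(2πi·7/10). Since 10 ∤ 7, ζ ≠ 1.
Sum = Σ_{k=0}^{9} ζ^k = (ζ^10 - 1)/(ζ - 1) = (ω^{7·10} - 1)/(ζ - 1) = (1 - 1)/(ζ - 1) = 0


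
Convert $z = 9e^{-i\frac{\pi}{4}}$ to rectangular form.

a = r cos θ = 9 * sqrt(2)/2 = 9*sqrt(2)/2
b = r sin θ = 9 * -sqrt(2)/2 = -9*sqrt(2)/2
z = 9*sqrt(2)/2 - (9*sqrt(2)/2)i


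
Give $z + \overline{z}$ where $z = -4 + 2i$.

z + conjugate(z) = (a + bi) + (a - bi) = 2a
= 2 * (-4) = -8


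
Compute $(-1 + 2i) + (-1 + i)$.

(-1 + (-1)) + (2 + 1)i = -2 + 3i


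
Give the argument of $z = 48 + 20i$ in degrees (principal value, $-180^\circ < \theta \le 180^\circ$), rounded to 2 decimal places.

θ = arctan(b/a) = arctan(20/48) (quadrant-adjusted) = 22.62°


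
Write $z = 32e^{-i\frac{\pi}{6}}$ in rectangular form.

a = r cos θ = 32 * sqrt(3)/2 = 16*sqrt(3)
b = r sin θ = 32 * -1/2 = -16
z = 16*sqrt(3) - 16i


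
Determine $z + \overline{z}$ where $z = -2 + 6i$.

z + conjugate(z) = (a + bi) + (a - bi) = 2a
= 2 * (-2) = -4


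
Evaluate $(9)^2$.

(a + bi)^2 = a^2 - b^2 + 2abi
= 9^2 - 0^2 + 2*9*0i
= 81


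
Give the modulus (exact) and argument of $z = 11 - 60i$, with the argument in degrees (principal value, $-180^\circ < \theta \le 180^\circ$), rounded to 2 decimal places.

|z| = sqrt(11^2 + (-60)^2) = 61
arg(z) = arctan(b/a) = arctan(-60/11) (quadrant-adjusted) = -79.61°


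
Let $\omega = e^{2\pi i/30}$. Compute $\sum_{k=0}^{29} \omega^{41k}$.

Let ζ = ω^41 = e^(2πi·41/30). Since 30 ∤ 41, ζ ≠ 1.
Sum = Σ_{k=0}^{29} ζ^k = (ζ^30 - 1)/(ζ - 1) = (ω^{41·30} - 1)/(ζ - 1) = (1 - 1)/(ζ - 1) = 0


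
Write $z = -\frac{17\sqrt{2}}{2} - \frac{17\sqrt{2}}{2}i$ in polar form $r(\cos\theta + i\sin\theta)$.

r = |z| = sqrt(a^2 + b^2) = sqrt((-17*sqrt(2)/2)^2 + (-17*sqrt(2)/2)^2) = sqrt(289/2 + 289/2) = sqrt(289) = 17
θ = arctan(b/a) = arctan(-12.0208/-12.0208) (quadrant-adjusted) = 225°
z = 17(cos 225° + i sin 225°)


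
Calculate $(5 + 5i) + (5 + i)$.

(5 + 5) + (5 + 1)i = 10 + 6i


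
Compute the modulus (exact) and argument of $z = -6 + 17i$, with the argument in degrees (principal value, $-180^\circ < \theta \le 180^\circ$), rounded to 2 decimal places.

|z| = sqrt((-6)^2 + 17^2) = sqrt(325)
arg(z) = arctan(b/a) = arctan(17/-6) (quadrant-adjusted) = 109.44°


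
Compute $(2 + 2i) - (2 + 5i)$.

(2 - 2) + (2 - 5)i = -3i


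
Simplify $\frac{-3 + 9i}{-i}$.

Multiply numerator and denominator by conjugate (i):
= (-3 + 9i)(i) / (0^2 + (-1)^2)
= (-9 - 3i) / 1
= -9 - 3i


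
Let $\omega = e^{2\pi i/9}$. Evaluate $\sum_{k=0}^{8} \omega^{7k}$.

Let ζ = ω^7 = e^(2πi·7/9). Since 9 ∤ 7, ζ ≠ 1.
Sum = Σ_{k=0}^{8} ζ^k = (ζ^9 - 1)/(ζ - 1) = (ω^{7·9} - 1)/(ζ - 1) = (1 - 1)/(ζ - 1) = 0


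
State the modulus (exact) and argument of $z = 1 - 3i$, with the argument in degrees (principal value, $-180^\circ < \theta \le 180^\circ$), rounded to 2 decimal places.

|z| = sqrt(1^2 + (-3)^2) = sqrt(10)
arg(z) = arctan(b/a) = arctan(-3/1) (quadrant-adjusted) = -71.57°


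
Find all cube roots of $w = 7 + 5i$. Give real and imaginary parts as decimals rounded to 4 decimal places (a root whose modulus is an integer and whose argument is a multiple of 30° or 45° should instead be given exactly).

|w| = sqrt(74) ≈ 8.602325, arg(w) ≈ 35.537678°
Root modulus = sqrt(74)^(1/3) ≈ 2.048984
Root arguments: θ_k = (arg(w) + 360°k)/3 for k = 0, 1, ..., 2
Compute each root as (root modulus)(cos θ_k + i sin θ_k) using full-precision intermediates, then round to 4 decimal places.
Roots: 2.0053 + 0.4206i, -1.3669 + 1.5264i, -0.6384 - 1.9470i


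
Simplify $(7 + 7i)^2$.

(a + bi)^2 = a^2 - b^2 + 2abi
= 7^2 - 7^2 + 2*7*7i
= 98i


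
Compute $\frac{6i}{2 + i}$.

Multiply numerator and denominator by conjugate (2 - i):
= (6i)(2 - i) / (2^2 + 1^2)
= (6 + 12i) / 5
= 6/5 + (12/5)i


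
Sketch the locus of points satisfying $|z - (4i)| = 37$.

|z - z0| = r describes a circle centered at z0 with radius r
Here z0 = 4i and r = 37
Locus: Circle centered at (0, 4) with radius 37


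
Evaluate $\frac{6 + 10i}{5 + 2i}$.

Multiply numerator and denominator by conjugate (5 - 2i):
= (6 + 10i)(5 - 2i) / (5^2 + 2^2)
= (50 + 38i) / 29
= 50/29 + (38/29)i


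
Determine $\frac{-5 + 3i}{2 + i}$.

Multiply numerator and denominator by conjugate (2 - i):
= (-5 + 3i)(2 - i) / (2^2 + 1^2)
= (-7 + 11i) / 5
= -7/5 + (11/5)i


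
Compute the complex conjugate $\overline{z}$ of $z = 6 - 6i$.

If z = a + bi, then conjugate(z) = a - bi
conjugate(6 - 6i) = 6 + 6i


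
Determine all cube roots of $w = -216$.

|w| = 216, arg(w) = 180°
Root modulus = 216^(1/3) = 6
Root arguments: θ_k = (180° + 360°k)/3 for k = 0, 1, ..., 2
Roots: 3 + 3*sqrt(3)i, -6, 3 - 3*sqrt(3)i


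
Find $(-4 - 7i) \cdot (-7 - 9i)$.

(a1*a2 - b1*b2) + (a1*b2 + b1*a2)i
= (28 - 63) + (36 + 49)i
= -35 + 85i


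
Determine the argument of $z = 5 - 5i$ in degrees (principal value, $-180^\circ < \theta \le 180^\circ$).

θ = arctan(b/a) = arctan(-5/5) (quadrant-adjusted) = -45°


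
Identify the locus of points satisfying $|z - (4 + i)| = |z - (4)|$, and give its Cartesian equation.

|z - z1| = |z - z2| means z is equidistant from z1 and z2,
i.e. the perpendicular bisector of the segment from (4, 1) to (4, 0) (midpoint (4, 1/2)).
With z = x + yi, square both sides:
(x - 4)^2 + (y - 1)^2 = (x - 4)^2 + (y - 0)^2
The x^2 and y^2 terms cancel: 0x + (-2)y = 16 - 17 = -1
Simplify: y = 1/2
Locus: Perpendicular bisector of the segment from (4, 1) to (4, 0): the line y = 1/2


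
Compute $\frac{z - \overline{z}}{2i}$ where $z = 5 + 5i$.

z - conjugate(z) = 2bi
(z - conjugate(z))/(2i) = 2bi/(2i) = b = 5


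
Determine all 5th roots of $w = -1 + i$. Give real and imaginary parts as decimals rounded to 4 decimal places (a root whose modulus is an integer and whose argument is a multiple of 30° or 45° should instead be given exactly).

|w| = sqrt(2) ≈ 1.414214, arg(w) = 135°
Root modulus = sqrt(2)^(1/5) ≈ 1.071773
Root arguments: θ_k = (135° + 360°k)/5 for k = 0, 1, ..., 4
Compute each root as (root modulus)(cos θ_k + i sin θ_k) using full-precision intermediates, then round to 4 decimal places.
Roots: 0.9550 + 0.4866i, -0.1677 + 1.0586i, -1.0586 + 0.1677i, -0.4866 - 0.9550i, 0.7579 - 0.7579i


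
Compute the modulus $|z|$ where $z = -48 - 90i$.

|z| = sqrt(a^2 + b^2) = sqrt((-48)^2 + (-90)^2) = sqrt(10404) = 102


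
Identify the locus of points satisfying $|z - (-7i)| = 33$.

|z - z0| = r describes a circle centered at z0 with radius r
Here z0 = -7i and r = 33
Locus: Circle centered at (0, -7) with radius 33


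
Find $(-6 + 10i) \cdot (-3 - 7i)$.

(a1*a2 - b1*b2) + (a1*b2 + b1*a2)i
= (18 - (-70)) + (42 + (-30))i
= 88 + 12i


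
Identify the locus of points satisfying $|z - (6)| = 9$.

|z - z0| = r describes a circle centered at z0 with radius r
Here z0 = 6 and r = 9
Locus: Circle centered at (6, 0) with radius 9


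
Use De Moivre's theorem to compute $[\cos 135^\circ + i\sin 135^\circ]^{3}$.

By De Moivre: z^n = r^n(cos(nθ) + i sin(nθ))
= 1^3(cos(3*135°) + i sin(3*135°))
= 1(cos 45° + i sin 45°)
= sqrt(2)/2 + (sqrt(2)/2)i


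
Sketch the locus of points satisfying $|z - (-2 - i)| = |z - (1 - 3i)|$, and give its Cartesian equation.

|z - z1| = |z - z2| means z is equidistant from z1 and z2,
i.e. the perpendicular bisector of the segment from (-2, -1) to (1, -3) (midpoint (-1/2, -2)).
With z = x + yi, square both sides:
(x - (-2))^2 + (y - (-1))^2 = (x - 1)^2 + (y - (-3))^2
The x^2 and y^2 terms cancel: 6x + (-4)y = 10 - 5 = 5
Simplify: 6x - 4y = 5
Locus: Perpendicular bisector of the segment from (-2, -1) to (1, -3): the line 6x - 4y = 5


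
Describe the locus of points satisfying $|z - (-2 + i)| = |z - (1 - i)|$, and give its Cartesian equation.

|z - z1| = |z - z2| means z is equidistant from z1 and z2,
i.e. the perpendicular bisector of the segment from (-2, 1) to (1, -1) (midpoint (-1/2, 0)).
With z = x + yi, square both sides:
(x - (-2))^2 + (y - 1)^2 = (x - 1)^2 + (y - (-1))^2
The x^2 and y^2 terms cancel: 6x + (-4)y = 2 - 5 = -3
Simplify: 6x - 4y = -3
Locus: Perpendicular bisector of the segment from (-2, 1) to (1, -1): the line 6x - 4y = -3


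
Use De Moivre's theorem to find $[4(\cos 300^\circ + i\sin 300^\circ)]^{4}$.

By De Moivre: z^n = r^n(cos(nθ) + i sin(nθ))
= 4^4(cos(4*300°) + i sin(4*300°))
= 256(cos 120° + i sin 120°)
= -128 + 128*sqrt(3)i


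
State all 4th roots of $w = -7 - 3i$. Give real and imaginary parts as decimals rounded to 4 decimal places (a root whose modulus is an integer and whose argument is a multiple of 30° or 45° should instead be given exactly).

|w| = sqrt(58) ≈ 7.615773, arg(w) ≈ 203.198591°
Root modulus = sqrt(58)^(1/4) ≈ 1.661225
Root arguments: θ_k = (arg(w) + 360°k)/4 for k = 0, 1, ..., 3
Compute each root as (root modulus)(cos θ_k + i sin θ_k) using full-precision intermediates, then round to 4 decimal places.
Roots: 1.0500 + 1.2874i, -1.2874 + 1.0500i, -1.0500 - 1.2874i, 1.2874 - 1.0500i


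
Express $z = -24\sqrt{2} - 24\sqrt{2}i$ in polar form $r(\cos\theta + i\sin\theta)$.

r = |z| = sqrt(a^2 + b^2) = sqrt((-24*sqrt(2))^2 + (-24*sqrt(2))^2) = sqrt(1152 + 1152) = sqrt(2304) = 48
θ = arctan(b/a) = arctan(-33.9411/-33.9411) (quadrant-adjusted) = 225°
z = 48(cos 225° + i sin 225°)


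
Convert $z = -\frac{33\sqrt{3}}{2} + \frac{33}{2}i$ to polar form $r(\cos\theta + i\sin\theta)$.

r = |z| = sqrt(a^2 + b^2) = sqrt((-33*sqrt(3)/2)^2 + (33/2)^2) = sqrt(3267/4 + 1089/4) = sqrt(1089) = 33
θ = arctan(b/a) = arctan(16.5/-28.5788) (quadrant-adjusted) = 150°
z = 33(cos 150° + i sin 150°)


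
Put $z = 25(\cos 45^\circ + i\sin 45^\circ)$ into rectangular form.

a = r cos θ = 25 * sqrt(2)/2 = 25*sqrt(2)/2
b = r sin θ = 25 * sqrt(2)/2 = 25*sqrt(2)/2
z = 25*sqrt(2)/2 + (25*sqrt(2)/2)i


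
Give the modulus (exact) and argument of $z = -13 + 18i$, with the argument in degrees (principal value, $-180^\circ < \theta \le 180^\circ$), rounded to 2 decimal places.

|z| = sqrt((-13)^2 + 18^2) = sqrt(493)
arg(z) = arctan(b/a) = arctan(18/-13) (quadrant-adjusted) = 125.84°


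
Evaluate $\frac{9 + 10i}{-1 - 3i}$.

Multiply numerator and denominator by conjugate (-1 + 3i):
= (9 + 10i)(-1 + 3i) / ((-1)^2 + (-3)^2)
= (-39 + 17i) / 10
= -39/10 + (17/10)i


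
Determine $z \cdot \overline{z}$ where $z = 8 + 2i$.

z * conjugate(z) = |z|^2 = a^2 + b^2
= 8^2 + 2^2 = 68


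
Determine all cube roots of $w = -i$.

|w| = 1, arg(w) = 270°
Root modulus = 1^(1/3) = 1
Root arguments: θ_k = (270° + 360°k)/3 for k = 0, 1, ..., 2
Roots: i, -sqrt(3)/2 - (1/2)i, sqrt(3)/2 - (1/2)i


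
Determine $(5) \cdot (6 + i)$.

(a1*a2 - b1*b2) + (a1*b2 + b1*a2)i
= (30 - 0) + (5 + 0)i
= 30 + 5i


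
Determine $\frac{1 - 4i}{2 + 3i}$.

Multiply numerator and denominator by conjugate (2 - 3i):
= (1 - 4i)(2 - 3i) / (2^2 + 3^2)
= (-10 - 11i) / 13
= -10/13 - (11/13)i


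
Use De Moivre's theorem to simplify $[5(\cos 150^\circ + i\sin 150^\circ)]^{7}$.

By De Moivre: z^n = r^n(cos(nθ) + i sin(nθ))
= 5^7(cos(7*150°) + i sin(7*150°))
= 78125(cos 330° + i sin 330°)
= 78125*sqrt(3)/2 - (78125/2)i


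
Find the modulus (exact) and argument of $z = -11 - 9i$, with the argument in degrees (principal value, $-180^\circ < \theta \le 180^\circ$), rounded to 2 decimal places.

|z| = sqrt((-11)^2 + (-9)^2) = sqrt(202)
arg(z) = arctan(b/a) = arctan(-9/-11) (quadrant-adjusted) = -140.71°


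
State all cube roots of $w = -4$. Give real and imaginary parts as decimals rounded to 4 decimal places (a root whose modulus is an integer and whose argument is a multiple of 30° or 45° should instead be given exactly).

|w| = 4, arg(w) = 180°
Root modulus = 4^(1/3) ≈ 1.587401
Root arguments: θ_k = (180° + 360°k)/3 for k = 0, 1, ..., 2
Compute each root as (root modulus)(cos θ_k + i sin θ_k) using full-precision intermediates, then round to 4 decimal places.
Roots: 0.7937 + 1.3747i, -1.5874, 0.7937 - 1.3747i


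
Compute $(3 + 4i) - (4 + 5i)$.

(3 - 4) + (4 - 5)i = -1 - i


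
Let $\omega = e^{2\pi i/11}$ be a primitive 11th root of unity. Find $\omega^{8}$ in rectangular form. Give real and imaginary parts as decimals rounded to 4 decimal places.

ω^8 = e^(2πi·8/11) = e^(i·16π/11)
= cos(16π/11) + i sin(16π/11)
= -0.1423 - 0.9898i


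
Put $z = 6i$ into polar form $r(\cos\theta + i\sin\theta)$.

r = |z| = sqrt(a^2 + b^2) = sqrt((0)^2 + (6)^2) = sqrt(0 + 36) = sqrt(36) = 6
a = 0 and b > 0, so z lies on the positive imaginary axis: θ = 90°
z = 6(cos 90° + i sin 90°)


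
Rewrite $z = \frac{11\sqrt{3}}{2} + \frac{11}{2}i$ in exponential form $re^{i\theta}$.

r = |z| = sqrt((11*sqrt(3)/2)^2 + (11/2)^2) = sqrt(363/4 + 121/4) = sqrt(121) = 11
θ = arctan(b/a) = arctan(5.5/9.5263) (quadrant-adjusted) = 30° = π/6
z = 11e^(i*π/6)


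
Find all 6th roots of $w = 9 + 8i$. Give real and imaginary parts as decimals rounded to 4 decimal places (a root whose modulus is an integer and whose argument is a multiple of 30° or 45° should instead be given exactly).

|w| = sqrt(145) ≈ 12.041595, arg(w) ≈ 41.633539°
Root modulus = sqrt(145)^(1/6) ≈ 1.513959
Root arguments: θ_k = (arg(w) + 360°k)/6 for k = 0, 1, ..., 5
Compute each root as (root modulus)(cos θ_k + i sin θ_k) using full-precision intermediates, then round to 4 decimal places.
Roots: 1.5029 + 0.1829i, 0.5930 + 1.3930i, -0.9098 + 1.2101i, -1.5029 - 0.1829i, -0.5930 - 1.3930i, 0.9098 - 1.2101i


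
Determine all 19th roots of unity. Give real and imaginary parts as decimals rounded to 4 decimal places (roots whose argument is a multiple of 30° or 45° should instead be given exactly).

ω_k = e^(2πik/19) = cos(2πk/19) + i sin(2πk/19) for k = 0, 1, ..., 18
Roots: 1, 0.9458 + 0.3247i, 0.7891 + 0.6142i, 0.5469 + 0.8372i, 0.2455 + 0.9694i, -0.0826 + 0.9966i, -0.4017 + 0.9158i, -0.6773 + 0.7357i, -0.8795 + 0.4759i, -0.9864 + 0.1646i, -0.9864 - 0.1646i, -0.8795 - 0.4759i, -0.6773 - 0.7357i, -0.4017 - 0.9158i, -0.0826 - 0.9966i, 0.2455 - 0.9694i, 0.5469 - 0.8372i, 0.7891 - 0.6142i, 0.9458 - 0.3247i


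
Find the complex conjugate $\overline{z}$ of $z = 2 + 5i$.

If z = a + bi, then conjugate(z) = a - bi
conjugate(2 + 5i) = 2 - 5i


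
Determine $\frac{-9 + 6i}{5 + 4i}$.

Multiply numerator and denominator by conjugate (5 - 4i):
= (-9 + 6i)(5 - 4i) / (5^2 + 4^2)
= (-21 + 66i) / 41
= -21/41 + (66/41)i


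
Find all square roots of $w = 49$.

|w| = 49, arg(w) = 0°
Root modulus = 49^(1/2) = 7
Root arguments: θ_k = (0° + 360°k)/2 for k = 0, 1, ..., 1
Roots: 7, -7


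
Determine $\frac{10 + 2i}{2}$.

Divisor is real, so divide each part by 2:
= 5 + i


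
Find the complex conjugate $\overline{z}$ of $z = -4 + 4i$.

If z = a + bi, then conjugate(z) = a - bi
conjugate(-4 + 4i) = -4 - 4i


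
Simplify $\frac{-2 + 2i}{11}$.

Divisor is real, so divide each part by 11:
= -2/11 + (2/11)i


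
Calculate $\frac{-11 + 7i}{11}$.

Divisor is real, so divide each part by 11:
= -1 + (7/11)i


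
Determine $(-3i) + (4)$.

(0 + 4) + (-3 + 0)i = 4 - 3i


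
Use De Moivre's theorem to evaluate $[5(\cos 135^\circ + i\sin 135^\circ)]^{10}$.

By De Moivre: z^n = r^n(cos(nθ) + i sin(nθ))
= 5^10(cos(10*135°) + i sin(10*135°))
= 9765625(cos 270° + i sin 270°)
= -9765625i


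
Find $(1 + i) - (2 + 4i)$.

(1 - 2) + (1 - 4)i = -1 - 3i


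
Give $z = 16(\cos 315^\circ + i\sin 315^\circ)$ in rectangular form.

a = r cos θ = 16 * sqrt(2)/2 = 8*sqrt(2)
b = r sin θ = 16 * -sqrt(2)/2 = -8*sqrt(2)
z = 8*sqrt(2) - 8*sqrt(2)i


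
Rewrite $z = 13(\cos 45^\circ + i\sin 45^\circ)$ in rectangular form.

a = r cos θ = 13 * sqrt(2)/2 = 13*sqrt(2)/2
b = r sin θ = 13 * sqrt(2)/2 = 13*sqrt(2)/2
z = 13*sqrt(2)/2 + (13*sqrt(2)/2)i


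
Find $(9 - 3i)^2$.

(a + bi)^2 = a^2 - b^2 + 2abi
= 9^2 - (-3)^2 + 2*9*(-3)i
= 72 - 54i


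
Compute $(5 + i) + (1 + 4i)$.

(5 + 1) + (1 + 4)i = 6 + 5i


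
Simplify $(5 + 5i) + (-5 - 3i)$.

(5 + (-5)) + (5 + (-3))i = 2i


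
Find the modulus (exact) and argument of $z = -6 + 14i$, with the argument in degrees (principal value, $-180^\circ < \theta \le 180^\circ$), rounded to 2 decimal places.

|z| = sqrt((-6)^2 + 14^2) = sqrt(232)
arg(z) = arctan(b/a) = arctan(14/-6) (quadrant-adjusted) = 113.20°


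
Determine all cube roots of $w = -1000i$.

|w| = 1000, arg(w) = 270°
Root modulus = 1000^(1/3) = 10
Root arguments: θ_k = (270° + 360°k)/3 for k = 0, 1, ..., 2
Roots: 10i, -5*sqrt(3) - 5i, 5*sqrt(3) - 5i


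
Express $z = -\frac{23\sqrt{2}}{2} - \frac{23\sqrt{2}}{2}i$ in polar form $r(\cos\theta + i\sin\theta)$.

r = |z| = sqrt(a^2 + b^2) = sqrt((-23*sqrt(2)/2)^2 + (-23*sqrt(2)/2)^2) = sqrt(529/2 + 529/2) = sqrt(529) = 23
θ = arctan(b/a) = arctan(-16.2635/-16.2635) (quadrant-adjusted) = 225°
z = 23(cos 225° + i sin 225°)


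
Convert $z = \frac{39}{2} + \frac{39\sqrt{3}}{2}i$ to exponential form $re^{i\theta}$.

r = |z| = sqrt((39/2)^2 + (39*sqrt(3)/2)^2) = sqrt(1521/4 + 4563/4) = sqrt(1521) = 39
θ = arctan(b/a) = arctan(33.775/19.5) (quadrant-adjusted) = 60° = π/3
z = 39e^(i*π/3)


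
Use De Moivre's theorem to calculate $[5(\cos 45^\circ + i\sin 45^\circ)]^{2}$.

By De Moivre: z^n = r^n(cos(nθ) + i sin(nθ))
= 5^2(cos(2*45°) + i sin(2*45°))
= 25(cos 90° + i sin 90°)
= 25i


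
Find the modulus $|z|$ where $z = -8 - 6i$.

|z| = sqrt(a^2 + b^2) = sqrt((-8)^2 + (-6)^2) = sqrt(100) = 10


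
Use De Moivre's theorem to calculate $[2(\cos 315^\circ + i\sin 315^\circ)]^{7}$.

By De Moivre: z^n = r^n(cos(nθ) + i sin(nθ))
= 2^7(cos(7*315°) + i sin(7*315°))
= 128(cos 45° + i sin 45°)
= 64*sqrt(2) + 64*sqrt(2)i


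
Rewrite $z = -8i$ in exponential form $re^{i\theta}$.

r = |z| = sqrt((0)^2 + (-8)^2) = sqrt(0 + 64) = sqrt(64) = 8
a = 0 and b < 0, so z lies on the negative imaginary axis: θ = -90° = -π/2
z = 8e^(-i*π/2)


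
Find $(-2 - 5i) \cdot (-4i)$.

(a1*a2 - b1*b2) + (a1*b2 + b1*a2)i
= (0 - 20) + (8 + 0)i
= -20 + 8i


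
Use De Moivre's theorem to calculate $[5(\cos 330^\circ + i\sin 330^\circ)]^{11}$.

By De Moivre: z^n = r^n(cos(nθ) + i sin(nθ))
= 5^11(cos(11*330°) + i sin(11*330°))
= 48828125(cos 30° + i sin 30°)
= 48828125*sqrt(3)/2 + (48828125/2)i


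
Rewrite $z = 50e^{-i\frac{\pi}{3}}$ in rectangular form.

a = r cos θ = 50 * 1/2 = 25
b = r sin θ = 50 * -sqrt(3)/2 = -25*sqrt(3)
z = 25 - 25*sqrt(3)i


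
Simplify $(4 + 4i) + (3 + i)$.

(4 + 3) + (4 + 1)i = 7 + 5i


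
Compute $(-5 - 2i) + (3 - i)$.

(-5 + 3) + (-2 + (-1))i = -2 - 3i


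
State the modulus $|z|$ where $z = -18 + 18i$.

|z| = sqrt(a^2 + b^2) = sqrt((-18)^2 + 18^2) = sqrt(648) = sqrt(648)


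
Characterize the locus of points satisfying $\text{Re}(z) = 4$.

Re(z) = x where z = x + yi; the equation x = 4 is satisfied by all points with that x-coordinate
Locus: Vertical line x = 4


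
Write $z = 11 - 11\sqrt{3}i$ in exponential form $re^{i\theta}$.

r = |z| = sqrt((11)^2 + (-11*sqrt(3))^2) = sqrt(121 + 363) = sqrt(484) = 22
θ = arctan(b/a) = arctan(-19.0526/11) (quadrant-adjusted) = -60° = -π/3
z = 22e^(-i*π/3)


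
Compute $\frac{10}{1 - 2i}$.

Multiply numerator and denominator by conjugate (1 + 2i):
= (10)(1 + 2i) / (1^2 + (-2)^2)
= (10 + 20i) / 5
= 2 + 4i


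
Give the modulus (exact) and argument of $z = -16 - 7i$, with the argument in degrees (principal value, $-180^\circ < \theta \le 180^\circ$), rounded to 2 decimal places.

|z| = sqrt((-16)^2 + (-7)^2) = sqrt(305)
arg(z) = arctan(b/a) = arctan(-7/-16) (quadrant-adjusted) = -156.37°


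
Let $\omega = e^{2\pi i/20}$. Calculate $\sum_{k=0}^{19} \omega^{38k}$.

Let ζ = ω^38 = e^(2πi·38/20). Since 20 ∤ 38, ζ ≠ 1.
Sum = Σ_{k=0}^{19} ζ^k = (ζ^20 - 1)/(ζ - 1) = (ω^{38·20} - 1)/(ζ - 1) = (1 - 1)/(ζ - 1) = 0


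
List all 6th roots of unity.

ω_k = e^(2πik/6) = cos(2πk/6) + i sin(2πk/6) for k = 0, 1, ..., 5
Roots: 1, 1/2 + (sqrt(3)/2)i, -1/2 + (sqrt(3)/2)i, -1, -1/2 - (sqrt(3)/2)i, 1/2 - (sqrt(3)/2)i


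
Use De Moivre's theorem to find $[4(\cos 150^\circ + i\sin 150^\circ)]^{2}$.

By De Moivre: z^n = r^n(cos(nθ) + i sin(nθ))
= 4^2(cos(2*150°) + i sin(2*150°))
= 16(cos 300° + i sin 300°)
= 8 - 8*sqrt(3)i


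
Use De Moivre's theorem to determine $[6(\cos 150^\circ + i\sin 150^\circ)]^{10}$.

By De Moivre: z^n = r^n(cos(nθ) + i sin(nθ))
= 6^10(cos(10*150°) + i sin(10*150°))
= 60466176(cos 60° + i sin 60°)
= 30233088 + 30233088*sqrt(3)i


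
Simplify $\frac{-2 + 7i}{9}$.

Divisor is real, so divide each part by 9:
= -2/9 + (7/9)i


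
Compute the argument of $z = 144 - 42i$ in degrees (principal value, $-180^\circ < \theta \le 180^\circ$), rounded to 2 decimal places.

θ = arctan(b/a) = arctan(-42/144) (quadrant-adjusted) = -16.26°


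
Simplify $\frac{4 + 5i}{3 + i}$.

Multiply numerator and denominator by conjugate (3 - i):
= (4 + 5i)(3 - i) / (3^2 + 1^2)
= (17 + 11i) / 10
= 17/10 + (11/10)i


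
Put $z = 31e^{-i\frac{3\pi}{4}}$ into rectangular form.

a = r cos θ = 31 * -sqrt(2)/2 = -31*sqrt(2)/2
b = r sin θ = 31 * -sqrt(2)/2 = -31*sqrt(2)/2
z = -31*sqrt(2)/2 - (31*sqrt(2)/2)i


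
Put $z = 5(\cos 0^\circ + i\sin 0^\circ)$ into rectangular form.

a = r cos θ = 5 * 1 = 5
b = r sin θ = 5 * 0 = 0
z = 5


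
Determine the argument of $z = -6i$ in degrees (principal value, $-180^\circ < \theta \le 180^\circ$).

a = 0 and b < 0, so z lies on the negative imaginary axis: θ = -90°


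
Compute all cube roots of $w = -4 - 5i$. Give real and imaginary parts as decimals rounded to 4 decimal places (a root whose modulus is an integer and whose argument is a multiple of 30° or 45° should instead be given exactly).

|w| = sqrt(41) ≈ 6.403124, arg(w) ≈ 231.340192°
Root modulus = sqrt(41)^(1/3) ≈ 1.856938
Root arguments: θ_k = (arg(w) + 360°k)/3 for k = 0, 1, ..., 2
Compute each root as (root modulus)(cos θ_k + i sin θ_k) using full-precision intermediates, then round to 4 decimal places.
Roots: 0.4141 + 1.8102i, -1.7747 - 0.5464i, 1.3606 - 1.2637i


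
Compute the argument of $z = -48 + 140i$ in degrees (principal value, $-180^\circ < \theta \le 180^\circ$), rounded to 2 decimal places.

θ = arctan(b/a) = arctan(140/-48) (quadrant-adjusted) = 108.92°


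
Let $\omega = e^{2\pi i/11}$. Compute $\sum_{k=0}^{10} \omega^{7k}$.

Let ζ = ω^7 = e^(2πi·7/11). Since 11 ∤ 7, ζ ≠ 1.
Sum = Σ_{k=0}^{10} ζ^k = (ζ^11 - 1)/(ζ - 1) = (ω^{7·11} - 1)/(ζ - 1) = (1 - 1)/(ζ - 1) = 0


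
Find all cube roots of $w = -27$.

|w| = 27, arg(w) = 180°
Root modulus = 27^(1/3) = 3
Root arguments: θ_k = (180° + 360°k)/3 for k = 0, 1, ..., 2
Roots: 3/2 + (3*sqrt(3)/2)i, -3, 3/2 - (3*sqrt(3)/2)i


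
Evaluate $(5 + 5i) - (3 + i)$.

(5 - 3) + (5 - 1)i = 2 + 4i


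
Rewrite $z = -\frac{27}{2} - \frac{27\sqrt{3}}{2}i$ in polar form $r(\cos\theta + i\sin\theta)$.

r = |z| = sqrt(a^2 + b^2) = sqrt((-27/2)^2 + (-27*sqrt(3)/2)^2) = sqrt(729/4 + 2187/4) = sqrt(729) = 27
θ = arctan(b/a) = arctan(-23.3827/-13.5) (quadrant-adjusted) = 240°
z = 27(cos 240° + i sin 240°)


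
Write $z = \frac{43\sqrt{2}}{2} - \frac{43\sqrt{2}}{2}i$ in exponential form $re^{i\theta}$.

r = |z| = sqrt((43*sqrt(2)/2)^2 + (-43*sqrt(2)/2)^2) = sqrt(1849/2 + 1849/2) = sqrt(1849) = 43
θ = arctan(b/a) = arctan(-30.4056/30.4056) (quadrant-adjusted) = -45° = -π/4
z = 43e^(-i*π/4)


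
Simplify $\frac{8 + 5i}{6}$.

Divisor is real, so divide each part by 6:
= 4/3 + (5/6)i


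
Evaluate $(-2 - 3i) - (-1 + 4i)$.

(-2 - (-1)) + (-3 - 4)i = -1 - 7i


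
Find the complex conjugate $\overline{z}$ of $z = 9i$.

If z = a + bi, then conjugate(z) = a - bi
conjugate(9i) = -9i


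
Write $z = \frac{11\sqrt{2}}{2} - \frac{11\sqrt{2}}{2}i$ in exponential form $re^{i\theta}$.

r = |z| = sqrt((11*sqrt(2)/2)^2 + (-11*sqrt(2)/2)^2) = sqrt(121/2 + 121/2) = sqrt(121) = 11
θ = arctan(b/a) = arctan(-7.7782/7.7782) (quadrant-adjusted) = -45° = -π/4
z = 11e^(-i*π/4)


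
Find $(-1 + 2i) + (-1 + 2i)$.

(-1 + (-1)) + (2 + 2)i = -2 + 4i


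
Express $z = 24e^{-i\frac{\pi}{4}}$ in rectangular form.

a = r cos θ = 24 * sqrt(2)/2 = 12*sqrt(2)
b = r sin θ = 24 * -sqrt(2)/2 = -12*sqrt(2)
z = 12*sqrt(2) - 12*sqrt(2)i


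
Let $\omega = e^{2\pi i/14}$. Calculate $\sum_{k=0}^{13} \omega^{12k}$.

Let ζ = ω^12 = e^(2πi·12/14). Since 14 ∤ 12, ζ ≠ 1.
Sum = Σ_{k=0}^{13} ζ^k = (ζ^14 - 1)/(ζ - 1) = (ω^{12·14} - 1)/(ζ - 1) = (1 - 1)/(ζ - 1) = 0


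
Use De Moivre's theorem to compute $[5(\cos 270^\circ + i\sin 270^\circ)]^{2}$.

By De Moivre: z^n = r^n(cos(nθ) + i sin(nθ))
= 5^2(cos(2*270°) + i sin(2*270°))
= 25(cos 180° + i sin 180°)
= -25


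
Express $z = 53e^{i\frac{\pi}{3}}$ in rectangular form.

a = r cos θ = 53 * 1/2 = 53/2
b = r sin θ = 53 * sqrt(3)/2 = 53*sqrt(3)/2
z = 53/2 + (53*sqrt(3)/2)i


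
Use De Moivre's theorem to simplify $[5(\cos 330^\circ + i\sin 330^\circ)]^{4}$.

By De Moivre: z^n = r^n(cos(nθ) + i sin(nθ))
= 5^4(cos(4*330°) + i sin(4*330°))
= 625(cos 240° + i sin 240°)
= -625/2 - (625*sqrt(3)/2)i


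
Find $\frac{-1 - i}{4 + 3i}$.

Multiply numerator and denominator by conjugate (4 - 3i):
= (-1 - i)(4 - 3i) / (4^2 + 3^2)
= (-7 - i) / 25
= -7/25 - (1/25)i


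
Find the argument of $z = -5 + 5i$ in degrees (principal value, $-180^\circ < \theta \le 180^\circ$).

θ = arctan(b/a) = arctan(5/-5) (quadrant-adjusted) = 135°


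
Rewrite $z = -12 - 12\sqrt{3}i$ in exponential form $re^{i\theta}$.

r = |z| = sqrt((-12)^2 + (-12*sqrt(3))^2) = sqrt(144 + 432) = sqrt(576) = 24
θ = arctan(b/a) = arctan(-20.7846/-12) (quadrant-adjusted) = -120° = -2π/3
z = 24e^(-i*2π/3)


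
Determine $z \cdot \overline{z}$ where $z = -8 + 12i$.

z * conjugate(z) = |z|^2 = a^2 + b^2
= (-8)^2 + 12^2 = 208


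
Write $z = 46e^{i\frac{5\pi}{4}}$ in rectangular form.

a = r cos θ = 46 * -sqrt(2)/2 = -23*sqrt(2)
b = r sin θ = 46 * -sqrt(2)/2 = -23*sqrt(2)
z = -23*sqrt(2) - 23*sqrt(2)i


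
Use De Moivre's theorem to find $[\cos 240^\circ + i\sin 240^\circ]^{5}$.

By De Moivre: z^n = r^n(cos(nθ) + i sin(nθ))
= 1^5(cos(5*240°) + i sin(5*240°))
= 1(cos 120° + i sin 120°)
= -1/2 + (sqrt(3)/2)i


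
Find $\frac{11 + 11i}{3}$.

Divisor is real, so divide each part by 3:
= 11/3 + (11/3)i


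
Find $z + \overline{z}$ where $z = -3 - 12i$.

z + conjugate(z) = (a + bi) + (a - bi) = 2a
= 2 * (-3) = -6


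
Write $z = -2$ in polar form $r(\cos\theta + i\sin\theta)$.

r = |z| = sqrt(a^2 + b^2) = sqrt((-2)^2 + (0)^2) = sqrt(4 + 0) = sqrt(4) = 2
b = 0 and a < 0, so z lies on the negative real axis: θ = 180°
z = 2(cos 180° + i sin 180°)


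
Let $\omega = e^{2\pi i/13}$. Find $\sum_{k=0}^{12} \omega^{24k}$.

Let ζ = ω^24 = e^(2πi·24/13). Since 13 ∤ 24, ζ ≠ 1.
Sum = Σ_{k=0}^{12} ζ^k = (ζ^13 - 1)/(ζ - 1) = (ω^{24·13} - 1)/(ζ - 1) = (1 - 1)/(ζ - 1) = 0


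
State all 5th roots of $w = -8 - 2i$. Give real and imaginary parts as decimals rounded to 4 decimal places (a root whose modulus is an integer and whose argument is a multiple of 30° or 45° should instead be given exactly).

|w| = sqrt(68) ≈ 8.246211, arg(w) ≈ 194.036243°
Root modulus = sqrt(68)^(1/5) ≈ 1.524933
Root arguments: θ_k = (arg(w) + 360°k)/5 for k = 0, 1, ..., 4
Compute each root as (root modulus)(cos θ_k + i sin θ_k) using full-precision intermediates, then round to 4 decimal places.
Roots: 1.1883 + 0.9557i, -0.5417 + 1.4255i, -1.5231 - 0.0747i, -0.3996 - 1.4716i, 1.2761 - 0.8348i


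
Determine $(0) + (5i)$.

(0 + 0) + (0 + 5)i = 5i


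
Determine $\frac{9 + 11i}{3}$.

Divisor is real, so divide each part by 3:
= 3 + (11/3)i


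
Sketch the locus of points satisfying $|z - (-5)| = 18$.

|z - z0| = r describes a circle centered at z0 with radius r
Here z0 = -5 and r = 18
Locus: Circle centered at (-5, 0) with radius 18


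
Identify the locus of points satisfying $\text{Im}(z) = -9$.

Im(z) = y where z = x + yi; the equation y = -9 is satisfied by all points with that y-coordinate
Locus: Horizontal line y = -9


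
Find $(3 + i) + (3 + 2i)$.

(3 + 3) + (1 + 2)i = 6 + 3i


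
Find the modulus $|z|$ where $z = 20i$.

|z| = sqrt(a^2 + b^2) = sqrt(0^2 + 20^2) = sqrt(400) = 20


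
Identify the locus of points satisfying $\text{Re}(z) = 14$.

Re(z) = x where z = x + yi; the equation x = 14 is satisfied by all points with that x-coordinate
Locus: Vertical line x = 14


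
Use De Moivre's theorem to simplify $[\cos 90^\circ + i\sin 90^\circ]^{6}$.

By De Moivre: z^n = r^n(cos(nθ) + i sin(nθ))
= 1^6(cos(6*90°) + i sin(6*90°))
= 1(cos 180° + i sin 180°)
= -1


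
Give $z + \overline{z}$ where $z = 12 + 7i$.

z + conjugate(z) = (a + bi) + (a - bi) = 2a
= 2 * 12 = 24


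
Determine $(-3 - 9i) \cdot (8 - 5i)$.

(a1*a2 - b1*b2) + (a1*b2 + b1*a2)i
= (-24 - 45) + (15 + (-72))i
= -69 - 57i


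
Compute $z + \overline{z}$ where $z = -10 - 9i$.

z + conjugate(z) = (a + bi) + (a - bi) = 2a
= 2 * (-10) = -20


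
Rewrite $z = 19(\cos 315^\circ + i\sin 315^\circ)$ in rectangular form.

a = r cos θ = 19 * sqrt(2)/2 = 19*sqrt(2)/2
b = r sin θ = 19 * -sqrt(2)/2 = -19*sqrt(2)/2
z = 19*sqrt(2)/2 - (19*sqrt(2)/2)i


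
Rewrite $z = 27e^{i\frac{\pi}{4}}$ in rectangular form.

a = r cos θ = 27 * sqrt(2)/2 = 27*sqrt(2)/2
b = r sin θ = 27 * sqrt(2)/2 = 27*sqrt(2)/2
z = 27*sqrt(2)/2 + (27*sqrt(2)/2)i


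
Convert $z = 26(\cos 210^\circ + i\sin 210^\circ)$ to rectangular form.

a = r cos θ = 26 * -sqrt(3)/2 = -13*sqrt(3)
b = r sin θ = 26 * -1/2 = -13
z = -13*sqrt(3) - 13i


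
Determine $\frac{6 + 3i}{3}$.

Divisor is real, so divide each part by 3:
= 2 + i


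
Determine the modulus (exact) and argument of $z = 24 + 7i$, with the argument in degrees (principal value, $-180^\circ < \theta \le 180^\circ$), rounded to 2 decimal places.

|z| = sqrt(24^2 + 7^2) = 25
arg(z) = arctan(b/a) = arctan(7/24) (quadrant-adjusted) = 16.26°


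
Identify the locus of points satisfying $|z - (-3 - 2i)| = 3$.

|z - z0| = r describes a circle centered at z0 with radius r
Here z0 = -3 - 2i and r = 3
Locus: Circle centered at (-3, -2) with radius 3


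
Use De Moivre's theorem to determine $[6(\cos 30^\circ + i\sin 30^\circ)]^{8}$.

By De Moivre: z^n = r^n(cos(nθ) + i sin(nθ))
= 6^8(cos(8*30°) + i sin(8*30°))
= 1679616(cos 240° + i sin 240°)
= -839808 - 839808*sqrt(3)i
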